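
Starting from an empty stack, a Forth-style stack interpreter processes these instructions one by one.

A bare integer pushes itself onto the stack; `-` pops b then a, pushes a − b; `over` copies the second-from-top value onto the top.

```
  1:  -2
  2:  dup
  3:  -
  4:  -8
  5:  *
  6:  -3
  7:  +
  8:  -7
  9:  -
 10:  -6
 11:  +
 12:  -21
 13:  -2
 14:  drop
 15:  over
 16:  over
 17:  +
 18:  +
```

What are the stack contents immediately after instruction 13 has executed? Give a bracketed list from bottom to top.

[-2, -21, -2]

-2  : [-2]
dup : [-2, -2]
-   : [0]
-8  : [0, -8]
*   : [0]
-3  : [0, -3]
+   : [-3]
-7  : [-3, -7]
-   : [4]
-6  : [4, -6]
+   : [-2]
-21 : [-2, -21]
-2  : [-2, -21, -2]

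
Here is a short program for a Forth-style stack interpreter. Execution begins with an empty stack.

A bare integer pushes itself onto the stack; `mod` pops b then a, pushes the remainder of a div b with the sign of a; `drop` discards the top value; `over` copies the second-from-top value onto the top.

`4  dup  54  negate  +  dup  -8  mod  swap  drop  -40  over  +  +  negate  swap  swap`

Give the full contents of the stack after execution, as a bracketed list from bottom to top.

4      → [4]
dup    → [4, 4]
54     → [4, 4, 54]
negate → [4, 4, -54]
+      → [4, -50]
dup    → [4, -50, -50]
-8     → [4, -50, -50, -8]
mod    → [4, -50, -2]
swap   → [4, -2, -50]
drop   → [4, -2]
-40    → [4, -2, -40]
over   → [4, -2, -40, -2]
+      → [4, -2, -42]
+      → [4, -44]
negate → [4, 44]
swap   → [44, 4]
swap   → [4, 44]

[4, 44]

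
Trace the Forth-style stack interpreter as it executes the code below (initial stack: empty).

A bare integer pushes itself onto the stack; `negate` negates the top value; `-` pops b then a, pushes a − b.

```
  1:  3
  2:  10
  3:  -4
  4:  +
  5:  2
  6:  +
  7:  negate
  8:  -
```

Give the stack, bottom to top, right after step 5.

[3, 6, 2]

3   [3]
10  [3, 10]
-4  [3, 10, -4]
+   [3, 6]
2   [3, 6, 2]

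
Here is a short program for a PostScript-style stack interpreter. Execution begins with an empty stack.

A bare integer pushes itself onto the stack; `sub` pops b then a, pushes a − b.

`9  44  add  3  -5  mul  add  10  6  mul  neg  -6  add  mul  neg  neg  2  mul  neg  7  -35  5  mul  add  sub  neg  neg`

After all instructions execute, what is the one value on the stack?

5184

9   → [9]
44  → [9, 44]
add → [53]
3   → [53, 3]
-5  → [53, 3, -5]
mul → [53, -15]
add → [38]
10  → [38, 10]
6   → [38, 10, 6]
mul → [38, 60]
neg → [38, -60]
-6  → [38, -60, -6]
add → [38, -66]
mul → [-2508]
neg → [2508]
neg → [-2508]
2   → [-2508, 2]
mul → [-5016]
neg → [5016]
7   → [5016, 7]
-35 → [5016, 7, -35]
5   → [5016, 7, -35, 5]
mul → [5016, 7, -175]
add → [5016, -168]
sub → [5184]
neg → [-5184]
neg → [5184]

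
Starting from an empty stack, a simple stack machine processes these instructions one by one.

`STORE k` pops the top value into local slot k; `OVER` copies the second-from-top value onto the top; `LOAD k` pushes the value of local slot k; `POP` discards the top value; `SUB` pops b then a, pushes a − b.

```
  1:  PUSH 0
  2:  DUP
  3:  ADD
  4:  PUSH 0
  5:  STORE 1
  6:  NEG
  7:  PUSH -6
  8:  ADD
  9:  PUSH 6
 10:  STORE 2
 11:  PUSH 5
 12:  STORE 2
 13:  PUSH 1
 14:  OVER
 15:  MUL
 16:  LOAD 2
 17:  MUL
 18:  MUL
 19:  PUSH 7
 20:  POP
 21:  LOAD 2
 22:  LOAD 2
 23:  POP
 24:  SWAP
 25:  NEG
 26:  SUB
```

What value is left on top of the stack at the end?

PUSH 0  → 0
DUP     → 0 0
ADD     → 0
PUSH 0  → 0 0
STORE 1 → 0
NEG     → 0
PUSH -6 → 0 -6
ADD     → -6
PUSH 6  → -6 6
STORE 2 → -6
PUSH 5  → -6 5
STORE 2 → -6
PUSH 1  → -6 1
OVER    → -6 1 -6
MUL     → -6 -6
LOAD 2  → -6 -6 5
MUL     → -6 -30
MUL     → 180
PUSH 7  → 180 7
POP     → 180
LOAD 2  → 180 5
LOAD 2  → 180 5 5
POP     → 180 5
SWAP    → 5 180
NEG     → 5 -180
SUB     → 185

185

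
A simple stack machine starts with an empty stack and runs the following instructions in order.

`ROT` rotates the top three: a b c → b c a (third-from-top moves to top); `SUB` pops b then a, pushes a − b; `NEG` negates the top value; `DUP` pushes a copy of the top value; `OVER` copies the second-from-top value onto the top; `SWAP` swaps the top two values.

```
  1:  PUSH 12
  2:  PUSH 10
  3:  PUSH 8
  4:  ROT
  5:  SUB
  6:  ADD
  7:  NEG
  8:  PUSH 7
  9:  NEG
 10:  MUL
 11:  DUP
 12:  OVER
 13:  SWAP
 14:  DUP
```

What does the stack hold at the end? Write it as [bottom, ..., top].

PUSH 12 → 12
PUSH 10 → 12 10
PUSH 8  → 12 10 8
ROT     → 10 8 12
SUB     → 10 -4
ADD     → 6
NEG     → -6
PUSH 7  → -6 7
NEG     → -6 -7
MUL     → 42
DUP     → 42 42
OVER    → 42 42 42
SWAP    → 42 42 42
DUP     → 42 42 42 42

[42, 42, 42, 42]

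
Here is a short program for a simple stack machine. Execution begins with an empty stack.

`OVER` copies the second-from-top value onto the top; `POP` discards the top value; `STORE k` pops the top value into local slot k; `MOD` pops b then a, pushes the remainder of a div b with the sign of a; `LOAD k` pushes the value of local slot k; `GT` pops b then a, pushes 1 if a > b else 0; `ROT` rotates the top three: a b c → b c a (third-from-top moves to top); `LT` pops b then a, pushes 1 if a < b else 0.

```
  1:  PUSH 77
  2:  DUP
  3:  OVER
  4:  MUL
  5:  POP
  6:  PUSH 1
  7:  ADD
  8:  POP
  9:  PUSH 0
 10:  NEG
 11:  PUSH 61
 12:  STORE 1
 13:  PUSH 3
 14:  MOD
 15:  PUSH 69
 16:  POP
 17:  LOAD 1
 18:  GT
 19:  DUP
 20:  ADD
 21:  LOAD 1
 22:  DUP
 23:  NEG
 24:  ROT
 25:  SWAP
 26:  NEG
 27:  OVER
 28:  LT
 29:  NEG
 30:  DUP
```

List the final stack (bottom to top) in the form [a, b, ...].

[61, 0, 0, 0]

PUSH 77 → 77
DUP     → 77 77
OVER    → 77 77 77
MUL     → 77 5929
POP     → 77
PUSH 1  → 77 1
ADD     → 78
POP     → (empty)
PUSH 0  → 0
NEG     → 0
PUSH 61 → 0 61
STORE 1 → 0
PUSH 3  → 0 3
MOD     → 0
PUSH 69 → 0 69
POP     → 0
LOAD 1  → 0 61
GT      → 0
DUP     → 0 0
ADD     → 0
LOAD 1  → 0 61
DUP     → 0 61 61
NEG     → 0 61 -61
ROT     → 61 -61 0
SWAP    → 61 0 -61
NEG     → 61 0 61
OVER    → 61 0 61 0
LT      → 61 0 0
NEG     → 61 0 0
DUP     → 61 0 0 0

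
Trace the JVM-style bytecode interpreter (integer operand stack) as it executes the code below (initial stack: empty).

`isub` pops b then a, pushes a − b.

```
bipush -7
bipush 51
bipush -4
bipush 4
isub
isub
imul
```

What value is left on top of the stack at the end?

-413

bipush -7 → -7
bipush 51 → -7 51
bipush -4 → -7 51 -4
bipush 4  → -7 51 -4 4
isub      → -7 51 -8
isub      → -7 59
imul      → -413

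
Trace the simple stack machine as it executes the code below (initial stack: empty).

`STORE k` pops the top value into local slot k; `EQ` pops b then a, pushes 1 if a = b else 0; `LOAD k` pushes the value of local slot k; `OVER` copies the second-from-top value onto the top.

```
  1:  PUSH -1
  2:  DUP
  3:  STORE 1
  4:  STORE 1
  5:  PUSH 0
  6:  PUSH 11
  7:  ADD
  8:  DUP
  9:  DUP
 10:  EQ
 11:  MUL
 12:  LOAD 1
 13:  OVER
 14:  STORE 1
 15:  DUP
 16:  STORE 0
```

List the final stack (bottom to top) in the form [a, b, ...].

[11, -1]

PUSH -1 → -1
DUP     → -1 -1
STORE 1 → -1
STORE 1 → (empty)
PUSH 0  → 0
PUSH 11 → 0 11
ADD     → 11
DUP     → 11 11
DUP     → 11 11 11
EQ      → 11 1
MUL     → 11
LOAD 1  → 11 -1
OVER    → 11 -1 11
STORE 1 → 11 -1
DUP     → 11 -1 -1
STORE 0 → 11 -1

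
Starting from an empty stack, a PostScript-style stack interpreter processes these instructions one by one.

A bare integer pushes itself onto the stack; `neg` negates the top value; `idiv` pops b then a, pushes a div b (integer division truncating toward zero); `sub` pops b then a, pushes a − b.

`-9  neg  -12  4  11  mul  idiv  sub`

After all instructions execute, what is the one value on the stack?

9

-9   → -9
neg  → 9
-12  → 9 -12
4    → 9 -12 4
11   → 9 -12 4 11
mul  → 9 -12 44
idiv → 9 0
sub  → 9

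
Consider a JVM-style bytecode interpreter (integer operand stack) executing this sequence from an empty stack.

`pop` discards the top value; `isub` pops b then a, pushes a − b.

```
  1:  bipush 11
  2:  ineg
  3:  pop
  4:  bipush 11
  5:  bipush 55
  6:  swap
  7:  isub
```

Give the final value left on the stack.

bipush 11 : [11]
ineg      : [-11]
pop       : []
bipush 11 : [11]
bipush 55 : [11, 55]
swap      : [55, 11]
isub      : [44]

44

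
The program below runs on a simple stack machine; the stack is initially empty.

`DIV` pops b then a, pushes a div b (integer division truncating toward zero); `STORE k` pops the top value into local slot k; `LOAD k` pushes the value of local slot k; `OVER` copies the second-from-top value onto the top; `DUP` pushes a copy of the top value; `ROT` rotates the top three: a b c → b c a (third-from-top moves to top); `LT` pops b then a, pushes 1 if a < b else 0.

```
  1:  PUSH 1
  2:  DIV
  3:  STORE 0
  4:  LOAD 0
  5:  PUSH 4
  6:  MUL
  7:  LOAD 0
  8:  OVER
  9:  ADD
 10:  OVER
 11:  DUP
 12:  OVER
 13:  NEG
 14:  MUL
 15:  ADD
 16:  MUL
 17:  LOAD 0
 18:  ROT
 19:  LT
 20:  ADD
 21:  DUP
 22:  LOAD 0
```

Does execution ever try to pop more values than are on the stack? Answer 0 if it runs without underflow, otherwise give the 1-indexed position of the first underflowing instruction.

2

PUSH 1 -> [1]
DIV  — needs 2 operands, stack has 1 → underflow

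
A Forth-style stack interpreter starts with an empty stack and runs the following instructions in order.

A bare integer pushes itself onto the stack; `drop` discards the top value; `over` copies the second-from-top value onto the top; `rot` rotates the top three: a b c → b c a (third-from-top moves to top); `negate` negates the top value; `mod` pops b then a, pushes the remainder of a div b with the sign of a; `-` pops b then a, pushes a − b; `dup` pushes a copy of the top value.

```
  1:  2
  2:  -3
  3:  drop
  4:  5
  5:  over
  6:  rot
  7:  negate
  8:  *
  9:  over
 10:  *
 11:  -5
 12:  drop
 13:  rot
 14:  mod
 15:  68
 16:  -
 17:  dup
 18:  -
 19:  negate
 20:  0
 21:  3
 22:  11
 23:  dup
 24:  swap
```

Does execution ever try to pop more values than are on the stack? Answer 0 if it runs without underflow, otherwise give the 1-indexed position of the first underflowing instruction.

13

2       2
-3      2 -3
drop    2
5       2 5
over    2 5 2
rot     5 2 2
negate  5 2 -2
*       5 -4
over    5 -4 5
*       5 -20
-5      5 -20 -5
drop    5 -20
rot  — needs 3 operands, stack has 2 → underflow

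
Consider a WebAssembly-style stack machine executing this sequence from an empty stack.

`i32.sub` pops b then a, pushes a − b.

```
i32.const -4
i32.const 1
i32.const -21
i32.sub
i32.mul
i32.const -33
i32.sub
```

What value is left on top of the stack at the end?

-55

i32.const -4  : [-4]
i32.const 1   : [-4, 1]
i32.const -21 : [-4, 1, -21]
i32.sub       : [-4, 22]
i32.mul       : [-88]
i32.const -33 : [-88, -33]
i32.sub       : [-55]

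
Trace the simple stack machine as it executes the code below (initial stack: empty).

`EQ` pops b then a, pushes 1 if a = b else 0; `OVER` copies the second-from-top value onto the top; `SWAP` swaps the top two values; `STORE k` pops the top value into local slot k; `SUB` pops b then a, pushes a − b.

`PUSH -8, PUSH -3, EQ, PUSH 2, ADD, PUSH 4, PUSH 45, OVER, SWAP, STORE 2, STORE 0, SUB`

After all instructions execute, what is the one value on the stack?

PUSH -8 -> -8
PUSH -3 -> -8 -3
EQ      -> 0
PUSH 2  -> 0 2
ADD     -> 2
PUSH 4  -> 2 4
PUSH 45 -> 2 4 45
OVER    -> 2 4 45 4
SWAP    -> 2 4 4 45
STORE 2 -> 2 4 4
STORE 0 -> 2 4
SUB     -> -2

-2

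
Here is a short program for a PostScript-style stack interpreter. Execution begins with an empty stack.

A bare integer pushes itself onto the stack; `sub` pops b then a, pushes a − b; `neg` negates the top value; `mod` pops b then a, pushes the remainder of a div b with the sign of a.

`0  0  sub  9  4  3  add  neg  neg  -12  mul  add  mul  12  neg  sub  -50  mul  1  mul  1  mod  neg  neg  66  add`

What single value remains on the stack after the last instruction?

66

0   → [0]
0   → [0, 0]
sub → [0]
9   → [0, 9]
4   → [0, 9, 4]
3   → [0, 9, 4, 3]
add → [0, 9, 7]
neg → [0, 9, -7]
neg → [0, 9, 7]
-12 → [0, 9, 7, -12]
mul → [0, 9, -84]
add → [0, -75]
mul → [0]
12  → [0, 12]
neg → [0, -12]
sub → [12]
-50 → [12, -50]
mul → [-600]
1   → [-600, 1]
mul → [-600]
1   → [-600, 1]
mod → [0]
neg → [0]
neg → [0]
66  → [0, 66]
add → [66]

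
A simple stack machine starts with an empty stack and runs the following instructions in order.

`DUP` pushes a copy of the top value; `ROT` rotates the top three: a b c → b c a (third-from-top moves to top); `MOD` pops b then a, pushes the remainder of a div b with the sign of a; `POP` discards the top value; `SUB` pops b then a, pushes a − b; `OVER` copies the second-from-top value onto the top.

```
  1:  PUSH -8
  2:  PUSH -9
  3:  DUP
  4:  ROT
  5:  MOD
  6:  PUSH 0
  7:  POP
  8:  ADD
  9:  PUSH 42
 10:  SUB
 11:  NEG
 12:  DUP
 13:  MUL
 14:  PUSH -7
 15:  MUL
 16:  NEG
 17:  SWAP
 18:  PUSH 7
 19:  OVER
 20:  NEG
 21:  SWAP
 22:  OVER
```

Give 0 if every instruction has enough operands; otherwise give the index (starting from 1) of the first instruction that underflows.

PUSH -8 → [-8]
PUSH -9 → [-8, -9]
DUP     → [-8, -9, -9]
ROT     → [-9, -9, -8]
MOD     → [-9, -1]
PUSH 0  → [-9, -1, 0]
POP     → [-9, -1]
ADD     → [-10]
PUSH 42 → [-10, 42]
SUB     → [-52]
NEG     → [52]
DUP     → [52, 52]
MUL     → [2704]
PUSH -7 → [2704, -7]
MUL     → [-18928]
NEG     → [18928]
SWAP  — needs 2 operands, stack has 1 → underflow

17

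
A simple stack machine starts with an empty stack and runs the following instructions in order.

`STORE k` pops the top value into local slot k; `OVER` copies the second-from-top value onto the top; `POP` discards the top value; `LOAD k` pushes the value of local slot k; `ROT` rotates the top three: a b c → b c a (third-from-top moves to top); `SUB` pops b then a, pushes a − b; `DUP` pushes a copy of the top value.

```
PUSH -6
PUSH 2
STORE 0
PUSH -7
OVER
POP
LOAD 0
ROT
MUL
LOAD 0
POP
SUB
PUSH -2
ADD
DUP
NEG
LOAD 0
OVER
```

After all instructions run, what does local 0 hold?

PUSH -6  -6
PUSH 2   -6 2
STORE 0  -6
PUSH -7  -6 -7
OVER     -6 -7 -6
POP      -6 -7
LOAD 0   -6 -7 2
ROT      -7 2 -6
MUL      -7 -12
LOAD 0   -7 -12 2
POP      -7 -12
SUB      5
PUSH -2  5 -2
ADD      3
DUP      3 3
NEG      3 -3
LOAD 0   3 -3 2
OVER     3 -3 2 -3

2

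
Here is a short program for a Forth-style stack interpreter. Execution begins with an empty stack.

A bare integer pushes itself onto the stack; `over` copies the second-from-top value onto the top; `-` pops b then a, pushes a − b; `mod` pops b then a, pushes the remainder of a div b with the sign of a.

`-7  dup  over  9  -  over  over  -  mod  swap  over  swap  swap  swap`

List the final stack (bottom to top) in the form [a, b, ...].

[-7, -7, -7, -7]

-7    -7
dup   -7 -7
over  -7 -7 -7
9     -7 -7 -7 9
-     -7 -7 -16
over  -7 -7 -16 -7
over  -7 -7 -16 -7 -16
-     -7 -7 -16 9
mod   -7 -7 -7
swap  -7 -7 -7
over  -7 -7 -7 -7
swap  -7 -7 -7 -7
swap  -7 -7 -7 -7
swap  -7 -7 -7 -7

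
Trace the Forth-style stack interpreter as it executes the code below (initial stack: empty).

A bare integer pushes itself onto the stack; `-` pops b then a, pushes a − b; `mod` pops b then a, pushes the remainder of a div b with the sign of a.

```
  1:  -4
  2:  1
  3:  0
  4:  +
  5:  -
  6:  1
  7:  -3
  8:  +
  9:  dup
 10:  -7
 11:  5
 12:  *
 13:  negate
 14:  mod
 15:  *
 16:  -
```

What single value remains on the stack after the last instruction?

-9

-4      -4
1       -4 1
0       -4 1 0
+       -4 1
-       -5
1       -5 1
-3      -5 1 -3
+       -5 -2
dup     -5 -2 -2
-7      -5 -2 -2 -7
5       -5 -2 -2 -7 5
*       -5 -2 -2 -35
negate  -5 -2 -2 35
mod     -5 -2 -2
*       -5 4
-       -9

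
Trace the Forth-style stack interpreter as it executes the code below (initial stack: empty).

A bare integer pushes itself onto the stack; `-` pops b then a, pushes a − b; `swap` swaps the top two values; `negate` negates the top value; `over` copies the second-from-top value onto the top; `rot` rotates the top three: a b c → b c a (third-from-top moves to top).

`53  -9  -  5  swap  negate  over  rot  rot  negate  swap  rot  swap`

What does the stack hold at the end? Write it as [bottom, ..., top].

53     : [53]
-9     : [53, -9]
-      : [62]
5      : [62, 5]
swap   : [5, 62]
negate : [5, -62]
over   : [5, -62, 5]
rot    : [-62, 5, 5]
rot    : [5, 5, -62]
negate : [5, 5, 62]
swap   : [5, 62, 5]
rot    : [62, 5, 5]
swap   : [62, 5, 5]

[62, 5, 5]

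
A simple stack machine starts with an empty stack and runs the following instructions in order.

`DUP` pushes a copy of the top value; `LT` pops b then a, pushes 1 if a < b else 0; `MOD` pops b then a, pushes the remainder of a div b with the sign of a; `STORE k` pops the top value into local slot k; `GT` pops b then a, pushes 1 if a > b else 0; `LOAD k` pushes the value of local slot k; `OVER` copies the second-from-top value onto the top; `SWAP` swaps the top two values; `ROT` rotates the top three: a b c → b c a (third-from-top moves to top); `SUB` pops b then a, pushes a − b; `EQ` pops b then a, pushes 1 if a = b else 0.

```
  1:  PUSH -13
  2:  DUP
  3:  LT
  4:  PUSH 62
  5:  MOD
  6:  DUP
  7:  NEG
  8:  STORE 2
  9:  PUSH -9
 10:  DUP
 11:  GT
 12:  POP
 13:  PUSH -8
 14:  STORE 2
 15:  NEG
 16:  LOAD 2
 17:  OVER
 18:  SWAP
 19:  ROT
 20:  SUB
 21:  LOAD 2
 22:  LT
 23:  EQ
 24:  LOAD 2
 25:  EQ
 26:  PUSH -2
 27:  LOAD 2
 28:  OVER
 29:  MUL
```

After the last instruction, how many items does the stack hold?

3

PUSH -13 : [-13]
DUP      : [-13, -13]
LT       : [0]
PUSH 62  : [0, 62]
MOD      : [0]
DUP      : [0, 0]
NEG      : [0, 0]
STORE 2  : [0]
PUSH -9  : [0, -9]
DUP      : [0, -9, -9]
GT       : [0, 0]
POP      : [0]
PUSH -8  : [0, -8]
STORE 2  : [0]
NEG      : [0]
LOAD 2   : [0, -8]
OVER     : [0, -8, 0]
SWAP     : [0, 0, -8]
ROT      : [0, -8, 0]
SUB      : [0, -8]
LOAD 2   : [0, -8, -8]
LT       : [0, 0]
EQ       : [1]
LOAD 2   : [1, -8]
EQ       : [0]
PUSH -2  : [0, -2]
LOAD 2   : [0, -2, -8]
OVER     : [0, -2, -8, -2]
MUL      : [0, -2, 16]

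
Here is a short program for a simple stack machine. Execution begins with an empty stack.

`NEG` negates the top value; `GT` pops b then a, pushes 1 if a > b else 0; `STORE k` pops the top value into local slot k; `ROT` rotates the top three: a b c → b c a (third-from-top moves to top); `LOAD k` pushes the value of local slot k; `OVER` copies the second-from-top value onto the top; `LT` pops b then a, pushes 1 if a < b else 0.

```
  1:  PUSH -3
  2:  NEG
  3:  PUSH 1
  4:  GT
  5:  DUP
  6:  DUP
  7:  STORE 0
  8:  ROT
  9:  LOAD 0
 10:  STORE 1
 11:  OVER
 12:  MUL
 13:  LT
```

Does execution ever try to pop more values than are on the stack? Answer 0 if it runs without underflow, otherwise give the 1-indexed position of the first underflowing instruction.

8

PUSH -3 -> [-3]
NEG     -> [3]
PUSH 1  -> [3, 1]
GT      -> [1]
DUP     -> [1, 1]
DUP     -> [1, 1, 1]
STORE 0 -> [1, 1]
ROT  — needs 3 operands, stack has 2 → underflow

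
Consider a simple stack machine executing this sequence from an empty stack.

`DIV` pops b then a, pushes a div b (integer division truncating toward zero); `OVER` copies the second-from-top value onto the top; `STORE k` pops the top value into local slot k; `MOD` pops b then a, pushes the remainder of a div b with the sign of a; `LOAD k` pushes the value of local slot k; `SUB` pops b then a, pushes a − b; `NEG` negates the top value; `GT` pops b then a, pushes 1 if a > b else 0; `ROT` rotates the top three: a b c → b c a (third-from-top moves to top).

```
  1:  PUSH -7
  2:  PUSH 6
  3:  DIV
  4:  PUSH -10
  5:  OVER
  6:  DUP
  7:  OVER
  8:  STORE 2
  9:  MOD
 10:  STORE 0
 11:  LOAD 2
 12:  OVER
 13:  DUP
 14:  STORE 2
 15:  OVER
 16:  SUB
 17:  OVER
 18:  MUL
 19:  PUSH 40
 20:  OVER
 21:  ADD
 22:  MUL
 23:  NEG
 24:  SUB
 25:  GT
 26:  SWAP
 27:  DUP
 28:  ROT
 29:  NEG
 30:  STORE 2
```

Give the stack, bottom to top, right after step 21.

PUSH -7  : -7
PUSH 6   : -7 6
DIV      : -1
PUSH -10 : -1 -10
OVER     : -1 -10 -1
DUP      : -1 -10 -1 -1
OVER     : -1 -10 -1 -1 -1
STORE 2  : -1 -10 -1 -1
MOD      : -1 -10 0
STORE 0  : -1 -10
LOAD 2   : -1 -10 -1
OVER     : -1 -10 -1 -10
DUP      : -1 -10 -1 -10 -10
STORE 2  : -1 -10 -1 -10
OVER     : -1 -10 -1 -10 -1
SUB      : -1 -10 -1 -9
OVER     : -1 -10 -1 -9 -1
MUL      : -1 -10 -1 9
PUSH 40  : -1 -10 -1 9 40
OVER     : -1 -10 -1 9 40 9
ADD      : -1 -10 -1 9 49

[-1, -10, -1, 9, 49]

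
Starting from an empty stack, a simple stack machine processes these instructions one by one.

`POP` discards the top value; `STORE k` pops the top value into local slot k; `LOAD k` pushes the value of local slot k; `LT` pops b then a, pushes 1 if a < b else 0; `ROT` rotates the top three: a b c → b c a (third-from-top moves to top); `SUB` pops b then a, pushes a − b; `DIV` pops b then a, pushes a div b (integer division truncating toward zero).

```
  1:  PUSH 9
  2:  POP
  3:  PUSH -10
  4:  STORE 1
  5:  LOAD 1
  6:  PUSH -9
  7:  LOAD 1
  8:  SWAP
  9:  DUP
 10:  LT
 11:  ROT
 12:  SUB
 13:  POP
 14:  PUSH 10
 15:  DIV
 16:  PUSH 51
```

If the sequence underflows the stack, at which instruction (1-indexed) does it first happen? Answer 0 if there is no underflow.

PUSH 9   : 9
POP      : (empty)
PUSH -10 : -10
STORE 1  : (empty)
LOAD 1   : -10
PUSH -9  : -10 -9
LOAD 1   : -10 -9 -10
SWAP     : -10 -10 -9
DUP      : -10 -10 -9 -9
LT       : -10 -10 0
ROT      : -10 0 -10
SUB      : -10 10
POP      : -10
PUSH 10  : -10 10
DIV      : -1
PUSH 51  : -1 51

0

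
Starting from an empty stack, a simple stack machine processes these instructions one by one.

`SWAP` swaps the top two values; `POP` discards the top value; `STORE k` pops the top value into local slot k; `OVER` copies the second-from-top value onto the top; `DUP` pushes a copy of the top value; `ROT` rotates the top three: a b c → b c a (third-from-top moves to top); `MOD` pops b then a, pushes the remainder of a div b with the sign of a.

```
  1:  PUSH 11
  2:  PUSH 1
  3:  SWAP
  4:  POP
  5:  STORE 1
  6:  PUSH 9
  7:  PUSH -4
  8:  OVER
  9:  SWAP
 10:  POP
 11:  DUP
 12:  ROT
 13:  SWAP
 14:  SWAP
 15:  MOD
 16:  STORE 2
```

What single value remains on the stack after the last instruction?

PUSH 11  [11]
PUSH 1   [11, 1]
SWAP     [1, 11]
POP      [1]
STORE 1  []
PUSH 9   [9]
PUSH -4  [9, -4]
OVER     [9, -4, 9]
SWAP     [9, 9, -4]
POP      [9, 9]
DUP      [9, 9, 9]
ROT      [9, 9, 9]
SWAP     [9, 9, 9]
SWAP     [9, 9, 9]
MOD      [9, 0]
STORE 2  [9]

9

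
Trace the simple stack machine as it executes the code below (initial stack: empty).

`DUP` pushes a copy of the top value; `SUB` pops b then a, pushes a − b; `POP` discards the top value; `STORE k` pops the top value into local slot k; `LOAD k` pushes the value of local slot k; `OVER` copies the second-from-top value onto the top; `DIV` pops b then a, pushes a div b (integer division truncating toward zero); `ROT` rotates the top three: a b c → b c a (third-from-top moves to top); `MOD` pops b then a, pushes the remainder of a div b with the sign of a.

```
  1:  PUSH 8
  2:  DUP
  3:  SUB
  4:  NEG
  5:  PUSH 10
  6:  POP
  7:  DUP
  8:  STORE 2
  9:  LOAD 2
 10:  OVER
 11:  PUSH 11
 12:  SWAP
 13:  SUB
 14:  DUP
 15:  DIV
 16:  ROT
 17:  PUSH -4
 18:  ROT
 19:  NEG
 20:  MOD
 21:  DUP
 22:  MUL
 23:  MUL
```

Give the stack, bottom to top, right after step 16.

PUSH 8   8
DUP      8 8
SUB      0
NEG      0
PUSH 10  0 10
POP      0
DUP      0 0
STORE 2  0
LOAD 2   0 0
OVER     0 0 0
PUSH 11  0 0 0 11
SWAP     0 0 11 0
SUB      0 0 11
DUP      0 0 11 11
DIV      0 0 1
ROT      0 1 0

[0, 1, 0]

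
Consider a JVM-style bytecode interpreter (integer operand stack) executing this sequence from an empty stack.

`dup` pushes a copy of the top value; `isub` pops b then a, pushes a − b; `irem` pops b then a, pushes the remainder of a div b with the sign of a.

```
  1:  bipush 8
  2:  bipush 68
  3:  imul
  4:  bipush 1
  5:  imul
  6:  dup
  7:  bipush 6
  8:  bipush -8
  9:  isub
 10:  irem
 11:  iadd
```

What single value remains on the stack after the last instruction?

556

bipush 8  -> 8
bipush 68 -> 8 68
imul      -> 544
bipush 1  -> 544 1
imul      -> 544
dup       -> 544 544
bipush 6  -> 544 544 6
bipush -8 -> 544 544 6 -8
isub      -> 544 544 14
irem      -> 544 12
iadd      -> 556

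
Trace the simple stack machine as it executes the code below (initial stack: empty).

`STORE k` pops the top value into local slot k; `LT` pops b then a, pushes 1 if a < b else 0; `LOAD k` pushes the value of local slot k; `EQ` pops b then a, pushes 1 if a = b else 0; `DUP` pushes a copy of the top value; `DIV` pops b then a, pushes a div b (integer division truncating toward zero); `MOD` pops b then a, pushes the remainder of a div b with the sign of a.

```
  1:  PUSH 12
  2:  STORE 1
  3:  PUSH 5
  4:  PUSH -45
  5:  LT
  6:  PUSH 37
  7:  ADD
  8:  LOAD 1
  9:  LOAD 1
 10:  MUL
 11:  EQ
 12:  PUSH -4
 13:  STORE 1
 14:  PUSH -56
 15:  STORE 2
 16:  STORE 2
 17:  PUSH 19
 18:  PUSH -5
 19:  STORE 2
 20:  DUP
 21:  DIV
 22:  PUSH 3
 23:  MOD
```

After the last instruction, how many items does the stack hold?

PUSH 12  -> 12
STORE 1  -> (empty)
PUSH 5   -> 5
PUSH -45 -> 5 -45
LT       -> 0
PUSH 37  -> 0 37
ADD      -> 37
LOAD 1   -> 37 12
LOAD 1   -> 37 12 12
MUL      -> 37 144
EQ       -> 0
PUSH -4  -> 0 -4
STORE 1  -> 0
PUSH -56 -> 0 -56
STORE 2  -> 0
STORE 2  -> (empty)
PUSH 19  -> 19
PUSH -5  -> 19 -5
STORE 2  -> 19
DUP      -> 19 19
DIV      -> 1
PUSH 3   -> 1 3
MOD      -> 1

1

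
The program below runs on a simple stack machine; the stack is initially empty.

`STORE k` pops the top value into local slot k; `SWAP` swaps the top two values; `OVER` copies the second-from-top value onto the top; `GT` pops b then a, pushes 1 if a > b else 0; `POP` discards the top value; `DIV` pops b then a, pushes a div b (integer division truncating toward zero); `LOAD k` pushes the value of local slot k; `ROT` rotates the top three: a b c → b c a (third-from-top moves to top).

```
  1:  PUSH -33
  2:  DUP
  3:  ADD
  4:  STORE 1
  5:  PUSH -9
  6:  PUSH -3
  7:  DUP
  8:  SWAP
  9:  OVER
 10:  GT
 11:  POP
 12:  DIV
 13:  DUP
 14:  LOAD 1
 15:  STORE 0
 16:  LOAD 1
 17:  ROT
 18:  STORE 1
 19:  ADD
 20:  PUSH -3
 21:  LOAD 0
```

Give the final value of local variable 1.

PUSH -33 : [-33]
DUP      : [-33, -33]
ADD      : [-66]
STORE 1  : []
PUSH -9  : [-9]
PUSH -3  : [-9, -3]
DUP      : [-9, -3, -3]
SWAP     : [-9, -3, -3]
OVER     : [-9, -3, -3, -3]
GT       : [-9, -3, 0]
POP      : [-9, -3]
DIV      : [3]
DUP      : [3, 3]
LOAD 1   : [3, 3, -66]
STORE 0  : [3, 3]
LOAD 1   : [3, 3, -66]
ROT      : [3, -66, 3]
STORE 1  : [3, -66]
ADD      : [-63]
PUSH -3  : [-63, -3]
LOAD 0   : [-63, -3, -66]

3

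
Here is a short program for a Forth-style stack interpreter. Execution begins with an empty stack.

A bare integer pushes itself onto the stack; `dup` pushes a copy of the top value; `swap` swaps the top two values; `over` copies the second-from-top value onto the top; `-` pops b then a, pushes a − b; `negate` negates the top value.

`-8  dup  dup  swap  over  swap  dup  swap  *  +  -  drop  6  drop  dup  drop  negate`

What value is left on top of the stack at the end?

8

-8     → [-8]
dup    → [-8, -8]
dup    → [-8, -8, -8]
swap   → [-8, -8, -8]
over   → [-8, -8, -8, -8]
swap   → [-8, -8, -8, -8]
dup    → [-8, -8, -8, -8, -8]
swap   → [-8, -8, -8, -8, -8]
*      → [-8, -8, -8, 64]
+      → [-8, -8, 56]
-      → [-8, -64]
drop   → [-8]
6      → [-8, 6]
drop   → [-8]
dup    → [-8, -8]
drop   → [-8]
negate → [8]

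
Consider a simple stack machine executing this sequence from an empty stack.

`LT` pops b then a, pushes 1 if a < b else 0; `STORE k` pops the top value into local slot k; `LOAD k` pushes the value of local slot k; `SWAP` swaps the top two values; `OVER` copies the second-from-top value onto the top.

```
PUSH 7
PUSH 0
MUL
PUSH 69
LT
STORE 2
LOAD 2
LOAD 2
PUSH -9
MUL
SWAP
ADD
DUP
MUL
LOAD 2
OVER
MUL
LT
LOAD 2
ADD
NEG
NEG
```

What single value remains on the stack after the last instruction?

1

PUSH 7  -> 7
PUSH 0  -> 7 0
MUL     -> 0
PUSH 69 -> 0 69
LT      -> 1
STORE 2 -> (empty)
LOAD 2  -> 1
LOAD 2  -> 1 1
PUSH -9 -> 1 1 -9
MUL     -> 1 -9
SWAP    -> -9 1
ADD     -> -8
DUP     -> -8 -8
MUL     -> 64
LOAD 2  -> 64 1
OVER    -> 64 1 64
MUL     -> 64 64
LT      -> 0
LOAD 2  -> 0 1
ADD     -> 1
NEG     -> -1
NEG     -> 1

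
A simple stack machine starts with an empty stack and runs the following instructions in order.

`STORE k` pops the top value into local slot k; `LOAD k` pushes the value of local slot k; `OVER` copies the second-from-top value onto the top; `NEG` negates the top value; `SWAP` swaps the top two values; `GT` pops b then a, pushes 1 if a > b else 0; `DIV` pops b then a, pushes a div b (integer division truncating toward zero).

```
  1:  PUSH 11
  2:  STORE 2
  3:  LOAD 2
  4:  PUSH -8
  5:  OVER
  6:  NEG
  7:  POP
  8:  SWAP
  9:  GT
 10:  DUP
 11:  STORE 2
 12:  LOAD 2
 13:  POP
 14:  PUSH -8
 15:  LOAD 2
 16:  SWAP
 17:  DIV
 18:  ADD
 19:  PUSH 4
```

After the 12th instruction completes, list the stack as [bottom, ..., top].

PUSH 11 → 11
STORE 2 → (empty)
LOAD 2  → 11
PUSH -8 → 11 -8
OVER    → 11 -8 11
NEG     → 11 -8 -11
POP     → 11 -8
SWAP    → -8 11
GT      → 0
DUP     → 0 0
STORE 2 → 0
LOAD 2  → 0 0

[0, 0]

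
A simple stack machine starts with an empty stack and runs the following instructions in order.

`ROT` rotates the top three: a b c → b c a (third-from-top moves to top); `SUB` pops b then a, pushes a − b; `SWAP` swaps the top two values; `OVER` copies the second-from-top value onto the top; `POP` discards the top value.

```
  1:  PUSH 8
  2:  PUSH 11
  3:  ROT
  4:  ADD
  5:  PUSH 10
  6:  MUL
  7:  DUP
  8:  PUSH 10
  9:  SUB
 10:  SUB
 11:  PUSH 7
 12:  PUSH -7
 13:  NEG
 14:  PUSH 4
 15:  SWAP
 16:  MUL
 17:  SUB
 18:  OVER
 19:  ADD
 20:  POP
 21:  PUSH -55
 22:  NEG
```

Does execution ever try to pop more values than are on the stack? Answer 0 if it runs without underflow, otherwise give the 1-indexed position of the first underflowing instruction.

PUSH 8   [8]
PUSH 11  [8, 11]
ROT  — needs 3 operands, stack has 2 → underflow

3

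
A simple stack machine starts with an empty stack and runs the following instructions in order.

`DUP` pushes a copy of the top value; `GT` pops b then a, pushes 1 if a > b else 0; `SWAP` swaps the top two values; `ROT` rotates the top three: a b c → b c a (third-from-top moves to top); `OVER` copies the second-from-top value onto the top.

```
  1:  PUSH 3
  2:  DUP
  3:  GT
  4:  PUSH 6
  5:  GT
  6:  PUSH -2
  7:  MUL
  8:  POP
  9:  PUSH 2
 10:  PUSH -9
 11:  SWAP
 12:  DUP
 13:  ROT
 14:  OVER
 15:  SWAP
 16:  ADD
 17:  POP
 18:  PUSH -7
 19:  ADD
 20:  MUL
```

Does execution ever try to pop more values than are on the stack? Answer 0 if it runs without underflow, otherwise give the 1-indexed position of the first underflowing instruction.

PUSH 3  : 3
DUP     : 3 3
GT      : 0
PUSH 6  : 0 6
GT      : 0
PUSH -2 : 0 -2
MUL     : 0
POP     : (empty)
PUSH 2  : 2
PUSH -9 : 2 -9
SWAP    : -9 2
DUP     : -9 2 2
ROT     : 2 2 -9
OVER    : 2 2 -9 2
SWAP    : 2 2 2 -9
ADD     : 2 2 -7
POP     : 2 2
PUSH -7 : 2 2 -7
ADD     : 2 -5
MUL     : -10

0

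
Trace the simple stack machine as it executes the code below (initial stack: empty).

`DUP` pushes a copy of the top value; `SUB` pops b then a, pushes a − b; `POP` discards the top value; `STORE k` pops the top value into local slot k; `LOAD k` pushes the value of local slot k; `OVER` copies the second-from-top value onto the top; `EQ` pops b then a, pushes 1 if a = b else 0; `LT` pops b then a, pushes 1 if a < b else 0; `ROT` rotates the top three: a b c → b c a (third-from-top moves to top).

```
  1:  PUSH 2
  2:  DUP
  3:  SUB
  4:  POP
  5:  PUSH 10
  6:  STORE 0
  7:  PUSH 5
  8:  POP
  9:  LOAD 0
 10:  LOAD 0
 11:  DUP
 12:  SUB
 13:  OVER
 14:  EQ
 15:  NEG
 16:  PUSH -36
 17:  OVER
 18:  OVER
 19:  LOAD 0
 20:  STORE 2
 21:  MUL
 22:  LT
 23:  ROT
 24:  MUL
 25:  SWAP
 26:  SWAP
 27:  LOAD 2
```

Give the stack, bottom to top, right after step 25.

[10, 0]

PUSH 2   -> [2]
DUP      -> [2, 2]
SUB      -> [0]
POP      -> []
PUSH 10  -> [10]
STORE 0  -> []
PUSH 5   -> [5]
POP      -> []
LOAD 0   -> [10]
LOAD 0   -> [10, 10]
DUP      -> [10, 10, 10]
SUB      -> [10, 0]
OVER     -> [10, 0, 10]
EQ       -> [10, 0]
NEG      -> [10, 0]
PUSH -36 -> [10, 0, -36]
OVER     -> [10, 0, -36, 0]
OVER     -> [10, 0, -36, 0, -36]
LOAD 0   -> [10, 0, -36, 0, -36, 10]
STORE 2  -> [10, 0, -36, 0, -36]
MUL      -> [10, 0, -36, 0]
LT       -> [10, 0, 1]
ROT      -> [0, 1, 10]
MUL      -> [0, 10]
SWAP     -> [10, 0]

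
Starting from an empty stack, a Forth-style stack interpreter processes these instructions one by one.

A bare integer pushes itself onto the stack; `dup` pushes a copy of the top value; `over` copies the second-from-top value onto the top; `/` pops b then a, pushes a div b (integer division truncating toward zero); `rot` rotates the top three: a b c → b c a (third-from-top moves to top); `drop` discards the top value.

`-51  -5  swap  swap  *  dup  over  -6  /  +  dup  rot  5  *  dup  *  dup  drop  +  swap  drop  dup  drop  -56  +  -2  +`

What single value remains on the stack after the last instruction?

-51  -> [-51]
-5   -> [-51, -5]
swap -> [-5, -51]
swap -> [-51, -5]
*    -> [255]
dup  -> [255, 255]
over -> [255, 255, 255]
-6   -> [255, 255, 255, -6]
/    -> [255, 255, -42]
+    -> [255, 213]
dup  -> [255, 213, 213]
rot  -> [213, 213, 255]
5    -> [213, 213, 255, 5]
*    -> [213, 213, 1275]
dup  -> [213, 213, 1275, 1275]
*    -> [213, 213, 1625625]
dup  -> [213, 213, 1625625, 1625625]
drop -> [213, 213, 1625625]
+    -> [213, 1625838]
swap -> [1625838, 213]
drop -> [1625838]
dup  -> [1625838, 1625838]
drop -> [1625838]
-56  -> [1625838, -56]
+    -> [1625782]
-2   -> [1625782, -2]
+    -> [1625780]

1625780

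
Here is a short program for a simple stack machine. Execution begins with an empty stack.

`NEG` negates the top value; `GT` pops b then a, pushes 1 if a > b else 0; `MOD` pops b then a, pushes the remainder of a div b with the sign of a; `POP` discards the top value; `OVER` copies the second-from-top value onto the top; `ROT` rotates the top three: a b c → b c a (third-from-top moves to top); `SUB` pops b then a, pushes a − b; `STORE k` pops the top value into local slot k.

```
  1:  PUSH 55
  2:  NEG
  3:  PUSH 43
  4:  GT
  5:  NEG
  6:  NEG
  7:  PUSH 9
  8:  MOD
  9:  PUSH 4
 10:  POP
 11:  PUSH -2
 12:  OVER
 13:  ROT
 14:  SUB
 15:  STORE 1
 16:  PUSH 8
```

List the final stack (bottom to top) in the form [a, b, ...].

PUSH 55 : 55
NEG     : -55
PUSH 43 : -55 43
GT      : 0
NEG     : 0
NEG     : 0
PUSH 9  : 0 9
MOD     : 0
PUSH 4  : 0 4
POP     : 0
PUSH -2 : 0 -2
OVER    : 0 -2 0
ROT     : -2 0 0
SUB     : -2 0
STORE 1 : -2
PUSH 8  : -2 8

[-2, 8]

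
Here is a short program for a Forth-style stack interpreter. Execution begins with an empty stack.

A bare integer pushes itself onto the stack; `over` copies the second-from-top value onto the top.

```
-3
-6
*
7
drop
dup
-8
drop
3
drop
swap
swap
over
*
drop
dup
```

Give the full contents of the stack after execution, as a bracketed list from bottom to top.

-3   : -3
-6   : -3 -6
*    : 18
7    : 18 7
drop : 18
dup  : 18 18
-8   : 18 18 -8
drop : 18 18
3    : 18 18 3
drop : 18 18
swap : 18 18
swap : 18 18
over : 18 18 18
*    : 18 324
drop : 18
dup  : 18 18

[18, 18]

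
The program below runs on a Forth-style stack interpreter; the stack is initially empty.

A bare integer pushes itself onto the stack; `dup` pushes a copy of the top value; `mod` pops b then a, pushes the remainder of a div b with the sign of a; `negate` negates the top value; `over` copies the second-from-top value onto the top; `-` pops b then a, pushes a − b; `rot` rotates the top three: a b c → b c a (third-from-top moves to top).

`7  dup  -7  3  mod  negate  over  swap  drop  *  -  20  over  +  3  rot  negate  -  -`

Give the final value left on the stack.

7      : 7
dup    : 7 7
-7     : 7 7 -7
3      : 7 7 -7 3
mod    : 7 7 -1
negate : 7 7 1
over   : 7 7 1 7
swap   : 7 7 7 1
drop   : 7 7 7
*      : 7 49
-      : -42
20     : -42 20
over   : -42 20 -42
+      : -42 -22
3      : -42 -22 3
rot    : -22 3 -42
negate : -22 3 42
-      : -22 -39
-      : 17

17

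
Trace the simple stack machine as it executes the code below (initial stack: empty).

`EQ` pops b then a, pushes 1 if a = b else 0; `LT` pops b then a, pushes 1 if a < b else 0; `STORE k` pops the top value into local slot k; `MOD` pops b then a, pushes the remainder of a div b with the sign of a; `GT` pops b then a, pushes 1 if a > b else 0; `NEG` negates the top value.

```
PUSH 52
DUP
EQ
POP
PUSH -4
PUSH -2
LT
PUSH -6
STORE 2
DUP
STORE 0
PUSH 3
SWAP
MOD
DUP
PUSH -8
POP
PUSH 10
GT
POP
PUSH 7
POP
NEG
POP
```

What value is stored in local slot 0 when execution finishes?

PUSH 52 → 52
DUP     → 52 52
EQ      → 1
POP     → (empty)
PUSH -4 → -4
PUSH -2 → -4 -2
LT      → 1
PUSH -6 → 1 -6
STORE 2 → 1
DUP     → 1 1
STORE 0 → 1
PUSH 3  → 1 3
SWAP    → 3 1
MOD     → 0
DUP     → 0 0
PUSH -8 → 0 0 -8
POP     → 0 0
PUSH 10 → 0 0 10
GT      → 0 0
POP     → 0
PUSH 7  → 0 7
POP     → 0
NEG     → 0
POP     → (empty)

1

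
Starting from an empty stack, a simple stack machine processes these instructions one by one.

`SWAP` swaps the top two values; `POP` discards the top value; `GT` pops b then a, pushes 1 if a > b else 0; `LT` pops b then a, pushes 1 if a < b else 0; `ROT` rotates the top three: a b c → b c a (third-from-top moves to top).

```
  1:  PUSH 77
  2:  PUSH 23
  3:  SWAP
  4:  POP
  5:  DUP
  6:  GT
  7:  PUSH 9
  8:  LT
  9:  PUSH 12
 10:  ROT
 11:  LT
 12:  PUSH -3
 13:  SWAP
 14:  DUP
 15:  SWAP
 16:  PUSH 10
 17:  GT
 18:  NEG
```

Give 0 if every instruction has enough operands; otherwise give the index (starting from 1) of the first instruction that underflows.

10

PUSH 77 : [77]
PUSH 23 : [77, 23]
SWAP    : [23, 77]
POP     : [23]
DUP     : [23, 23]
GT      : [0]
PUSH 9  : [0, 9]
LT      : [1]
PUSH 12 : [1, 12]
ROT  — needs 3 operands, stack has 2 → underflow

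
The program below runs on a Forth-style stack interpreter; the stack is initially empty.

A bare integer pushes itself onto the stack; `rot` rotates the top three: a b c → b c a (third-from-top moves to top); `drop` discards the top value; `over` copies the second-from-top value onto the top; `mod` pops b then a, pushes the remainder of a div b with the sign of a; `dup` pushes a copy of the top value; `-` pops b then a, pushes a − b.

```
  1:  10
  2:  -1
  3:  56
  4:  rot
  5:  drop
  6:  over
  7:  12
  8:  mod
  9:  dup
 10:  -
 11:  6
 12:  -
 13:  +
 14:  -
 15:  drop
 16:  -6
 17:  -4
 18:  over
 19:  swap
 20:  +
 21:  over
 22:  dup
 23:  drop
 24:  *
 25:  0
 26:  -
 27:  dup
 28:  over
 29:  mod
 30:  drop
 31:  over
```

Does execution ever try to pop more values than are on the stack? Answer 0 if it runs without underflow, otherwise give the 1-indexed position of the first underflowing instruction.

0

10    10
-1    10 -1
56    10 -1 56
rot   -1 56 10
drop  -1 56
over  -1 56 -1
12    -1 56 -1 12
mod   -1 56 -1
dup   -1 56 -1 -1
-     -1 56 0
6     -1 56 0 6
-     -1 56 -6
+     -1 50
-     -51
drop  (empty)
-6    -6
-4    -6 -4
over  -6 -4 -6
swap  -6 -6 -4
+     -6 -10
over  -6 -10 -6
dup   -6 -10 -6 -6
drop  -6 -10 -6
*     -6 60
0     -6 60 0
-     -6 60
dup   -6 60 60
over  -6 60 60 60
mod   -6 60 0
drop  -6 60
over  -6 60 -6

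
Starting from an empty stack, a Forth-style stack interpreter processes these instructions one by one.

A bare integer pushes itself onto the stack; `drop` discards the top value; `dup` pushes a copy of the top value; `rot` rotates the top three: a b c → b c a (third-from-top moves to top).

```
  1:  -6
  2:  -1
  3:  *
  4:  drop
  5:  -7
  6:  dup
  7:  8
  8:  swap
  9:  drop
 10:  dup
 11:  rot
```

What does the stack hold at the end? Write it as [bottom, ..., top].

-6    -6
-1    -6 -1
*     6
drop  (empty)
-7    -7
dup   -7 -7
8     -7 -7 8
swap  -7 8 -7
drop  -7 8
dup   -7 8 8
rot   8 8 -7

[8, 8, -7]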